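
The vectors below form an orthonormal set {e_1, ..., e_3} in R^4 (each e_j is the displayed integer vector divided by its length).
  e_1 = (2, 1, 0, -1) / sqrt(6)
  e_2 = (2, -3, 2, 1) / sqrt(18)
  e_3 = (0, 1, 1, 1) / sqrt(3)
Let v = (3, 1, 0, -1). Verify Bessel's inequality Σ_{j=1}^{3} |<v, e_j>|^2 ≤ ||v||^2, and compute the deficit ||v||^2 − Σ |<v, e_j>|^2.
Σ |<v, e_j>|^2 = 98/9; ||v||^2 = 11; deficit = 1/9

Write each e_j = u_j / sqrt(<u_j, u_j>) where u_j is the displayed integer vector. Then <v, e_j> = <v, u_j> / sqrt(<u_j, u_j>), so |<v, e_j>|^2 = <v, u_j>^2 / <u_j, u_j>.
Coefficients: <v, e_1> = 8/sqrt(6), <v, e_2> = 2/sqrt(18), <v, e_3> = 0/sqrt(3).
Square and sum: Σ |<v, e_j>|^2 = 98/9.
Compute ||v||^2 = v·v = 11.
Deficit = 11 − 98/9 = 1/9 ≥ 0, confirming Bessel's inequality. (The deficit equals ||v − Σ <v,e_j> e_j||^2, the squared distance from v to span{e_j}.)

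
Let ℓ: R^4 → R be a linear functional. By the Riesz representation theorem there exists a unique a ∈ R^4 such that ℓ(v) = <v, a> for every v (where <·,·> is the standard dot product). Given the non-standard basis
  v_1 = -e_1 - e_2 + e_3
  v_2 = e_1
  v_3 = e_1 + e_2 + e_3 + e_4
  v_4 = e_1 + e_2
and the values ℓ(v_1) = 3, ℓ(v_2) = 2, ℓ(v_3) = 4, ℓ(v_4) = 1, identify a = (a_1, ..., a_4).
a = (2, -1, 4, -1)

Write a = (a_1, ..., a_4) in the standard basis. For each basis vector v_i, ℓ(v_i) = <v_i, a> is a linear equation in the a_j's. Collect the n equations into a matrix system V a = ℓ, where row i of V is v_i (expressed in the standard basis). Since V is invertible (lower-triangular with 1s on the diagonal, up to permutation), solve by back-substitution:
  V =
[[-1, -1, 1, 0],
 [1, 0, 0, 0],
 [1, 1, 1, 1],
 [1, 1, 0, 0]]
  V a = (3, 2, 4, 1)
Solving gives a = (2, -1, 4, -1).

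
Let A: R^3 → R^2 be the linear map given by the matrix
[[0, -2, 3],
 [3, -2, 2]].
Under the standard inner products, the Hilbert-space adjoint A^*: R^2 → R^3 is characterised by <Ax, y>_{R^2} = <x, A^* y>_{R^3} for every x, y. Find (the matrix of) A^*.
A^* = A^T =
[[0, 3],
 [-2, -2],
 [3, 2]]

For real matrices with standard dot products, the defining identity <Ax, y> = <x, A^* y> gives (Ax)^T y = x^T (A^*) y, i.e. x^T A^T y = x^T (A^*) y. Since this holds for all x, y, we must have A^* = A^T. Therefore
A^* =
[[0, 3],
 [-2, -2],
 [3, 2]].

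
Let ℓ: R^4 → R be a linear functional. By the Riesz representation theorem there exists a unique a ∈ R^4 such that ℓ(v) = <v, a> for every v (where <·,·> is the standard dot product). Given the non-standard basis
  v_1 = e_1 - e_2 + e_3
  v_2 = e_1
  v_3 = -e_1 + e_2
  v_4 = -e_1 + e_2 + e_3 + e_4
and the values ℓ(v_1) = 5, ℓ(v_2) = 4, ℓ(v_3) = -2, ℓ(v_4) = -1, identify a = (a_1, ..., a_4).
a = (4, 2, 3, -2)

Write a = (a_1, ..., a_4) in the standard basis. For each basis vector v_i, ℓ(v_i) = <v_i, a> is a linear equation in the a_j's. Collect the n equations into a matrix system V a = ℓ, where row i of V is v_i (expressed in the standard basis). Since V is invertible (lower-triangular with 1s on the diagonal, up to permutation), solve by back-substitution:
  V =
[[1, -1, 1, 0],
 [1, 0, 0, 0],
 [-1, 1, 0, 0],
 [-1, 1, 1, 1]]
  V a = (5, 4, -2, -1)
Solving gives a = (4, 2, 3, -2).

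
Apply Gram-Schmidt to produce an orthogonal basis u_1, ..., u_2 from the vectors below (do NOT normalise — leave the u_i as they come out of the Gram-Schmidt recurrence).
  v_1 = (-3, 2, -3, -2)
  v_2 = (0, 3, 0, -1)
Orthogonal basis:
  u_1 = (-3, 2, -3, -2)
  u_2 = (12/13, 31/13, 12/13, -5/13)

Apply the Gram-Schmidt recurrence
  u_1 = v_1
  u_i = v_i − Σ_{j<i} ((v_i · u_j) / (u_j · u_j)) · u_j.

Step by step this gives:
  u_1 = (-3, 2, -3, -2)
  u_2 = (12/13, 31/13, 12/13, -5/13)

Orthogonality check:
  u_2 · u_1 = 0 (should be 0)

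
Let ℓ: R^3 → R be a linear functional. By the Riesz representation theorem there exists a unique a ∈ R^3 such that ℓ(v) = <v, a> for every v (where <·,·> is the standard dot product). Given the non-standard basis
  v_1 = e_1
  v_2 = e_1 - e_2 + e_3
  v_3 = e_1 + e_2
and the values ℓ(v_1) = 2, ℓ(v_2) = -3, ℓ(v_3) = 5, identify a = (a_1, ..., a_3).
a = (2, 3, -2)

Write a = (a_1, ..., a_3) in the standard basis. For each basis vector v_i, ℓ(v_i) = <v_i, a> is a linear equation in the a_j's. Collect the n equations into a matrix system V a = ℓ, where row i of V is v_i (expressed in the standard basis). Since V is invertible (lower-triangular with 1s on the diagonal, up to permutation), solve by back-substitution:
  V =
[[1, 0, 0],
 [1, -1, 1],
 [1, 1, 0]]
  V a = (2, -3, 5)
Solving gives a = (2, 3, -2).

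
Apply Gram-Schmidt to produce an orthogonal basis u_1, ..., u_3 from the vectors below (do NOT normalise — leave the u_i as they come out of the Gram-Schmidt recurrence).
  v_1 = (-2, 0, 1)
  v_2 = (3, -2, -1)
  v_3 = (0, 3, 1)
Orthogonal basis:
  u_1 = (-2, 0, 1)
  u_2 = (1/5, -2, 2/5)
  u_3 = (2/3, 1/3, 4/3)

Apply the Gram-Schmidt recurrence
  u_1 = v_1
  u_i = v_i − Σ_{j<i} ((v_i · u_j) / (u_j · u_j)) · u_j.

Step by step this gives:
  u_1 = (-2, 0, 1)
  u_2 = (1/5, -2, 2/5)
  u_3 = (2/3, 1/3, 4/3)

Orthogonality check:
  u_2 · u_1 = 0 (should be 0)
  u_3 · u_1 = 0 (should be 0)
  u_3 · u_2 = 0 (should be 0)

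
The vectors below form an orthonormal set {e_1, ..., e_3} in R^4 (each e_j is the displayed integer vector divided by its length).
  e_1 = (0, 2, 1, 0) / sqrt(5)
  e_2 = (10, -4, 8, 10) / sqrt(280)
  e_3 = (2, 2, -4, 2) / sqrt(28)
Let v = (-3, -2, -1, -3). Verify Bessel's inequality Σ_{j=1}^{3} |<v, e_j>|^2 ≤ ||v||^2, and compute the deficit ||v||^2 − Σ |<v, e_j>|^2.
Σ |<v, e_j>|^2 = 23; ||v||^2 = 23; deficit = 0

Write each e_j = u_j / sqrt(<u_j, u_j>) where u_j is the displayed integer vector. Then <v, e_j> = <v, u_j> / sqrt(<u_j, u_j>), so |<v, e_j>|^2 = <v, u_j>^2 / <u_j, u_j>.
Coefficients: <v, e_1> = -5/sqrt(5), <v, e_2> = -60/sqrt(280), <v, e_3> = -12/sqrt(28).
Square and sum: Σ |<v, e_j>|^2 = 23.
Compute ||v||^2 = v·v = 23.
Deficit = 23 − 23 = 0 ≥ 0, confirming Bessel's inequality. (The deficit equals ||v − Σ <v,e_j> e_j||^2, the squared distance from v to span{e_j}.)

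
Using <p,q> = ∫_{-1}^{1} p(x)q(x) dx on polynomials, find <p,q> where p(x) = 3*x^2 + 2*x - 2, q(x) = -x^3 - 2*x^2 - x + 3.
<p,q> = -118/15

Expand the product: p(x)·q(x) = -3*x^5 - 8*x^4 - 5*x^3 + 11*x^2 + 8*x - 6.
∫_{-1}^{1} of each monomial x^k gives [2/(k+1) if k even, 0 if k odd]. Integrating term-by-term (or equivalently evaluating the antiderivative F(x) = -x^6/2 - 8*x^5/5 - 5*x^4/4 + 11*x^3/3 + 4*x^2 - 6*x at the endpoints):
  F(1) − F(−1) = -101/60 − (371/60) = -118/15.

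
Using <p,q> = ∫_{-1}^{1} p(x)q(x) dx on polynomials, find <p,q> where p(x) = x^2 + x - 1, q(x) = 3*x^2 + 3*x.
<p,q> = 6/5

Expand the product: p(x)·q(x) = 3*x^4 + 6*x^3 - 3*x.
∫_{-1}^{1} of each monomial x^k gives [2/(k+1) if k even, 0 if k odd]. Integrating term-by-term (or equivalently evaluating the antiderivative F(x) = 3*x^5/5 + 3*x^4/2 - 3*x^2/2 at the endpoints):
  F(1) − F(−1) = 3/5 − (-3/5) = 6/5.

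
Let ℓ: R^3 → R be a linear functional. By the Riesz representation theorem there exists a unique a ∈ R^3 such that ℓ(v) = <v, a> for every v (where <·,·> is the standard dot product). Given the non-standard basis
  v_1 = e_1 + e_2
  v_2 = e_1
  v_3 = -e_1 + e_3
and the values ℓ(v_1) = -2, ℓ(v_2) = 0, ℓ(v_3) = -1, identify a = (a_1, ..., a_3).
a = (0, -2, -1)

Write a = (a_1, ..., a_3) in the standard basis. For each basis vector v_i, ℓ(v_i) = <v_i, a> is a linear equation in the a_j's. Collect the n equations into a matrix system V a = ℓ, where row i of V is v_i (expressed in the standard basis). Since V is invertible (lower-triangular with 1s on the diagonal, up to permutation), solve by back-substitution:
  V =
[[1, 1, 0],
 [1, 0, 0],
 [-1, 0, 1]]
  V a = (-2, 0, -1)
Solving gives a = (0, -2, -1).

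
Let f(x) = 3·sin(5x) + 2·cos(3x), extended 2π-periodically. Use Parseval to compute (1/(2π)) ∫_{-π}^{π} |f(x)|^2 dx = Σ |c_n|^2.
Σ |c_n|^2 = 13/2

Expand |f|^2 and use orthogonality of {sin(nx), cos(mx)} on [-π, π]:
  ∫_{-π}^{π} sin(nx)^2 dx = π, ∫ cos(mx)^2 dx = π, and cross terms integrate to 0.
So ∫_{-π}^{π} f(x)^2 dx = 3^2 · π + 2^2 · π = (9 + 4)π.
Divide by 2π: (9 + 4)/2 = 13/2.
By Parseval, this equals Σ |c_n|^2.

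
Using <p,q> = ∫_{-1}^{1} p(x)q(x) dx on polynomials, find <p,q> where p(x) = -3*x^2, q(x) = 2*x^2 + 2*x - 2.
<p,q> = 8/5

Expand the product: p(x)·q(x) = -6*x^4 - 6*x^3 + 6*x^2.
∫_{-1}^{1} of each monomial x^k gives [2/(k+1) if k even, 0 if k odd]. Integrating term-by-term (or equivalently evaluating the antiderivative F(x) = -6*x^5/5 - 3*x^4/2 + 2*x^3 at the endpoints):
  F(1) − F(−1) = -7/10 − (-23/10) = 8/5.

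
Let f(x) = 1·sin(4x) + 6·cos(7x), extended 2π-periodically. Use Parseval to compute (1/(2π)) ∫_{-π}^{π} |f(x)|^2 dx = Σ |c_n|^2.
Σ |c_n|^2 = 37/2

Expand |f|^2 and use orthogonality of {sin(nx), cos(mx)} on [-π, π]:
  ∫_{-π}^{π} sin(nx)^2 dx = π, ∫ cos(mx)^2 dx = π, and cross terms integrate to 0.
So ∫_{-π}^{π} f(x)^2 dx = 1^2 · π + 6^2 · π = (1 + 36)π.
Divide by 2π: (1 + 36)/2 = 37/2.
By Parseval, this equals Σ |c_n|^2.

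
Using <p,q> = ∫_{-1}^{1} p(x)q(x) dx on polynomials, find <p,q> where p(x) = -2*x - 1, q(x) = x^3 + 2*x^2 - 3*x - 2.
<p,q> = 88/15

Expand the product: p(x)·q(x) = -2*x^4 - 5*x^3 + 4*x^2 + 7*x + 2.
∫_{-1}^{1} of each monomial x^k gives [2/(k+1) if k even, 0 if k odd]. Integrating term-by-term (or equivalently evaluating the antiderivative F(x) = -2*x^5/5 - 5*x^4/4 + 4*x^3/3 + 7*x^2/2 + 2*x at the endpoints):
  F(1) − F(−1) = 311/60 − (-41/60) = 88/15.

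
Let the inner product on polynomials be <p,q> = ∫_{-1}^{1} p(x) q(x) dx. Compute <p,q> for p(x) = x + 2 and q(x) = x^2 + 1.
<p,q> = 16/3

Expand the product: p(x)·q(x) = x^3 + 2*x^2 + x + 2.
∫_{-1}^{1} of each monomial x^k gives [2/(k+1) if k even, 0 if k odd]. Integrating term-by-term (or equivalently evaluating the antiderivative F(x) = x^4/4 + 2*x^3/3 + x^2/2 + 2*x at the endpoints):
  F(1) − F(−1) = 41/12 − (-23/12) = 16/3.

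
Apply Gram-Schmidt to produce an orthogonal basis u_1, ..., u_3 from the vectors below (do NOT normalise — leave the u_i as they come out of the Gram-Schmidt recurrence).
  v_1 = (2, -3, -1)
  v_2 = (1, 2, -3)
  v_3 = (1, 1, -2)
Orthogonal basis:
  u_1 = (2, -3, -1)
  u_2 = (8/7, 25/14, -43/14)
  u_3 = (22/195, 2/39, 14/195)

Apply the Gram-Schmidt recurrence
  u_1 = v_1
  u_i = v_i − Σ_{j<i} ((v_i · u_j) / (u_j · u_j)) · u_j.

Step by step this gives:
  u_1 = (2, -3, -1)
  u_2 = (8/7, 25/14, -43/14)
  u_3 = (22/195, 2/39, 14/195)

Orthogonality check:
  u_2 · u_1 = 0 (should be 0)
  u_3 · u_1 = 0 (should be 0)
  u_3 · u_2 = 0 (should be 0)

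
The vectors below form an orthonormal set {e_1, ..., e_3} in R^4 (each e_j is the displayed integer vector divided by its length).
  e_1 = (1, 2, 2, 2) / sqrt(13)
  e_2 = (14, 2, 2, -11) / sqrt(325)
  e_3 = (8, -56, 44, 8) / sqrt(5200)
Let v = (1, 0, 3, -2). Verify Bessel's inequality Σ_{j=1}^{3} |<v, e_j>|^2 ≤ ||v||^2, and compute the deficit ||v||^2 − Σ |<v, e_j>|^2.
Σ |<v, e_j>|^2 = 118/13; ||v||^2 = 14; deficit = 64/13

Write each e_j = u_j / sqrt(<u_j, u_j>) where u_j is the displayed integer vector. Then <v, e_j> = <v, u_j> / sqrt(<u_j, u_j>), so |<v, e_j>|^2 = <v, u_j>^2 / <u_j, u_j>.
Coefficients: <v, e_1> = 3/sqrt(13), <v, e_2> = 42/sqrt(325), <v, e_3> = 124/sqrt(5200).
Square and sum: Σ |<v, e_j>|^2 = 118/13.
Compute ||v||^2 = v·v = 14.
Deficit = 14 − 118/13 = 64/13 ≥ 0, confirming Bessel's inequality. (The deficit equals ||v − Σ <v,e_j> e_j||^2, the squared distance from v to span{e_j}.)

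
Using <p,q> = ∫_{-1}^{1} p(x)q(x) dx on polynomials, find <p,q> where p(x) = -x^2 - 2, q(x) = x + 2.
<p,q> = -28/3

Expand the product: p(x)·q(x) = -x^3 - 2*x^2 - 2*x - 4.
∫_{-1}^{1} of each monomial x^k gives [2/(k+1) if k even, 0 if k odd]. Integrating term-by-term (or equivalently evaluating the antiderivative F(x) = -x^4/4 - 2*x^3/3 - x^2 - 4*x at the endpoints):
  F(1) − F(−1) = -71/12 − (41/12) = -28/3.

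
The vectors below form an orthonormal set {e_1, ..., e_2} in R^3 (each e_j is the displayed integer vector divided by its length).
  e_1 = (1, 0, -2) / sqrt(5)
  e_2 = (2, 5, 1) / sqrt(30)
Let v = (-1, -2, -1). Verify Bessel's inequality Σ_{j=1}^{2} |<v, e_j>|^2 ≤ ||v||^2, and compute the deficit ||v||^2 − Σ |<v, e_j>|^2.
Σ |<v, e_j>|^2 = 35/6; ||v||^2 = 6; deficit = 1/6

Write each e_j = u_j / sqrt(<u_j, u_j>) where u_j is the displayed integer vector. Then <v, e_j> = <v, u_j> / sqrt(<u_j, u_j>), so |<v, e_j>|^2 = <v, u_j>^2 / <u_j, u_j>.
Coefficients: <v, e_1> = 1/sqrt(5), <v, e_2> = -13/sqrt(30).
Square and sum: Σ |<v, e_j>|^2 = 35/6.
Compute ||v||^2 = v·v = 6.
Deficit = 6 − 35/6 = 1/6 ≥ 0, confirming Bessel's inequality. (The deficit equals ||v − Σ <v,e_j> e_j||^2, the squared distance from v to span{e_j}.)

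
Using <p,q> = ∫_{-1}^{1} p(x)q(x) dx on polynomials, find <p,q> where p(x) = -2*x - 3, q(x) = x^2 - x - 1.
<p,q> = 16/3

Expand the product: p(x)·q(x) = -2*x^3 - x^2 + 5*x + 3.
∫_{-1}^{1} of each monomial x^k gives [2/(k+1) if k even, 0 if k odd]. Integrating term-by-term (or equivalently evaluating the antiderivative F(x) = -x^4/2 - x^3/3 + 5*x^2/2 + 3*x at the endpoints):
  F(1) − F(−1) = 14/3 − (-2/3) = 16/3.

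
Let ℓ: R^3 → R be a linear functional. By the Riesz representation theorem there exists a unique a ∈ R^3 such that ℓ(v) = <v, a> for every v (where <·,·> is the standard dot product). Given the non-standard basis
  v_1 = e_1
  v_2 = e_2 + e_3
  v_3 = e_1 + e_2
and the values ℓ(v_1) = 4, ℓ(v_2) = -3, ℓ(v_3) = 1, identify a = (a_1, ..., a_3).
a = (4, -3, 0)

Write a = (a_1, ..., a_3) in the standard basis. For each basis vector v_i, ℓ(v_i) = <v_i, a> is a linear equation in the a_j's. Collect the n equations into a matrix system V a = ℓ, where row i of V is v_i (expressed in the standard basis). Since V is invertible (lower-triangular with 1s on the diagonal, up to permutation), solve by back-substitution:
  V =
[[1, 0, 0],
 [0, 1, 1],
 [1, 1, 0]]
  V a = (4, -3, 1)
Solving gives a = (4, -3, 0).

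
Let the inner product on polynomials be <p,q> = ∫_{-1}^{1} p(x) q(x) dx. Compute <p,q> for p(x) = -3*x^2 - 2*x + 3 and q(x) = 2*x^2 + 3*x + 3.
<p,q> = 48/5

Expand the product: p(x)·q(x) = -6*x^4 - 13*x^3 - 9*x^2 + 3*x + 9.
∫_{-1}^{1} of each monomial x^k gives [2/(k+1) if k even, 0 if k odd]. Integrating term-by-term (or equivalently evaluating the antiderivative F(x) = -6*x^5/5 - 13*x^4/4 - 3*x^3 + 3*x^2/2 + 9*x at the endpoints):
  F(1) − F(−1) = 61/20 − (-131/20) = 48/5.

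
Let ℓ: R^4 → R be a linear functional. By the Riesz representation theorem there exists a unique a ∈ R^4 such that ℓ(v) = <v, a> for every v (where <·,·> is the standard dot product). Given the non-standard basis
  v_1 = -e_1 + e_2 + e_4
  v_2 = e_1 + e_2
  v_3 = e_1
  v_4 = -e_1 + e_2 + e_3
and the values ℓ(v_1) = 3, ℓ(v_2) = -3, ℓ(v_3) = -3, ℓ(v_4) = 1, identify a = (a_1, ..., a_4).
a = (-3, 0, -2, 0)

Write a = (a_1, ..., a_4) in the standard basis. For each basis vector v_i, ℓ(v_i) = <v_i, a> is a linear equation in the a_j's. Collect the n equations into a matrix system V a = ℓ, where row i of V is v_i (expressed in the standard basis). Since V is invertible (lower-triangular with 1s on the diagonal, up to permutation), solve by back-substitution:
  V =
[[-1, 1, 0, 1],
 [1, 1, 0, 0],
 [1, 0, 0, 0],
 [-1, 1, 1, 0]]
  V a = (3, -3, -3, 1)
Solving gives a = (-3, 0, -2, 0).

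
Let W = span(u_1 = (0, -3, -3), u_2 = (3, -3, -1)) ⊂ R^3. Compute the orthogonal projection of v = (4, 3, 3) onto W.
proj_W(v) = (36/11, 21/11, 45/11)

Set up U = [u_1 | ... | u_2] ∈ R^(3×2). The projector onto W = col(U) is P = U (U^T U)^(-1) U^T.
Compute U^T U =
  [18, 12]
  [12, 19],
and U^T v = (-18, 0).
Solve U^T U · c = U^T v for the coefficients: c = (-19/11, 12/11). The projection is proj_W(v) = U c.
Check: (v - proj_W(v)) · u_1 = 0  (should be 0).
Check: (v - proj_W(v)) · u_2 = 0  (should be 0).
Result: proj_W(v) = (36/11, 21/11, 45/11).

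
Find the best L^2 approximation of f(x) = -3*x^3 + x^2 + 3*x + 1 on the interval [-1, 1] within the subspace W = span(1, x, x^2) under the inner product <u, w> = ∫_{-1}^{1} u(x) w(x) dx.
g(x) = x^2 + 6*x/5 + 1

The best approximation g ∈ W is the orthogonal projection of f onto W. Writing g = a_0 + a_1 x + a_2 x^2, the coefficients solve the normal equations G · a = b where
  G_{ij} = <φ_i, φ_j> and b_i = <f, φ_i>, with φ_0 = 1, φ_1 = x, φ_2 = x^2.
G =
  [2, 0, 2/3]
  [0, 2/3, 0]
  [2/3, 0, 2/5],
b = (8/3, 4/5, 16/15).
Solving gives a_0 = 1, a_1 = 6/5, a_2 = 1, so
  g(x) = x^2 + 6*x/5 + 1.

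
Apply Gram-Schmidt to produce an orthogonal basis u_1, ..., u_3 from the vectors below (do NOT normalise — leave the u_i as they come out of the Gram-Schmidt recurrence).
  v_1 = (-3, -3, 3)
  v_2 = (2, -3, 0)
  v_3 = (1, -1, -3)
Orthogonal basis:
  u_1 = (-3, -3, 3)
  u_2 = (7/3, -8/3, -1/3)
  u_3 = (-21/19, -14/19, -35/19)

Apply the Gram-Schmidt recurrence
  u_1 = v_1
  u_i = v_i − Σ_{j<i} ((v_i · u_j) / (u_j · u_j)) · u_j.

Step by step this gives:
  u_1 = (-3, -3, 3)
  u_2 = (7/3, -8/3, -1/3)
  u_3 = (-21/19, -14/19, -35/19)

Orthogonality check:
  u_2 · u_1 = 0 (should be 0)
  u_3 · u_1 = 0 (should be 0)
  u_3 · u_2 = 0 (should be 0)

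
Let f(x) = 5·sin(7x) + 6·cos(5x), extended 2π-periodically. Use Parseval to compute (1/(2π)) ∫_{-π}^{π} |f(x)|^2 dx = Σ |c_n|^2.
Σ |c_n|^2 = 61/2

Expand |f|^2 and use orthogonality of {sin(nx), cos(mx)} on [-π, π]:
  ∫_{-π}^{π} sin(nx)^2 dx = π, ∫ cos(mx)^2 dx = π, and cross terms integrate to 0.
So ∫_{-π}^{π} f(x)^2 dx = 5^2 · π + 6^2 · π = (25 + 36)π.
Divide by 2π: (25 + 36)/2 = 61/2.
By Parseval, this equals Σ |c_n|^2.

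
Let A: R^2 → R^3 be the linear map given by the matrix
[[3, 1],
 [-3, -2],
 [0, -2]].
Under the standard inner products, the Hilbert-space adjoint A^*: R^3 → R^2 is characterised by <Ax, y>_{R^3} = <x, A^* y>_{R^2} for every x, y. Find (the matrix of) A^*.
A^* = A^T =
[[3, -3, 0],
 [1, -2, -2]]

For real matrices with standard dot products, the defining identity <Ax, y> = <x, A^* y> gives (Ax)^T y = x^T (A^*) y, i.e. x^T A^T y = x^T (A^*) y. Since this holds for all x, y, we must have A^* = A^T. Therefore
A^* =
[[3, -3, 0],
 [1, -2, -2]].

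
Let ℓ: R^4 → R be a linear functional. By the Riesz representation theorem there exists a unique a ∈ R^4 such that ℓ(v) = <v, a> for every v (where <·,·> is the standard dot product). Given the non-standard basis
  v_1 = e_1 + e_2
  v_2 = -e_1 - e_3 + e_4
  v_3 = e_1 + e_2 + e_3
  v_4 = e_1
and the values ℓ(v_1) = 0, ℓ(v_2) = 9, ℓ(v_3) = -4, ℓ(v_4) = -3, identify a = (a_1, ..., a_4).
a = (-3, 3, -4, 2)

Write a = (a_1, ..., a_4) in the standard basis. For each basis vector v_i, ℓ(v_i) = <v_i, a> is a linear equation in the a_j's. Collect the n equations into a matrix system V a = ℓ, where row i of V is v_i (expressed in the standard basis). Since V is invertible (lower-triangular with 1s on the diagonal, up to permutation), solve by back-substitution:
  V =
[[1, 1, 0, 0],
 [-1, 0, -1, 1],
 [1, 1, 1, 0],
 [1, 0, 0, 0]]
  V a = (0, 9, -4, -3)
Solving gives a = (-3, 3, -4, 2).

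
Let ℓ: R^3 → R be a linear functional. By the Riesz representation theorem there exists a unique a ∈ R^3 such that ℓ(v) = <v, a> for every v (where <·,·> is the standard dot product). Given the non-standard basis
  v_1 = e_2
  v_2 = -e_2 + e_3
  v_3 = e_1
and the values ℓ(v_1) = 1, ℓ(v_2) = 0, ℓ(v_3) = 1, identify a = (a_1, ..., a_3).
a = (1, 1, 1)

Write a = (a_1, ..., a_3) in the standard basis. For each basis vector v_i, ℓ(v_i) = <v_i, a> is a linear equation in the a_j's. Collect the n equations into a matrix system V a = ℓ, where row i of V is v_i (expressed in the standard basis). Since V is invertible (lower-triangular with 1s on the diagonal, up to permutation), solve by back-substitution:
  V =
[[0, 1, 0],
 [0, -1, 1],
 [1, 0, 0]]
  V a = (1, 0, 1)
Solving gives a = (1, 1, 1).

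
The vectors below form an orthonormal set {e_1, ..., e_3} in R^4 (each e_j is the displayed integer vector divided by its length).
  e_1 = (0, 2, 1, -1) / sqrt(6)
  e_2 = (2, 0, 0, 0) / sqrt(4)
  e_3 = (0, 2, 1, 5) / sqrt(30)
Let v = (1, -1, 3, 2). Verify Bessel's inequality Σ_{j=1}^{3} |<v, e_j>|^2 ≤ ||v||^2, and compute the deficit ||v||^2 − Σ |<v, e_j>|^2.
Σ |<v, e_j>|^2 = 26/5; ||v||^2 = 15; deficit = 49/5

Write each e_j = u_j / sqrt(<u_j, u_j>) where u_j is the displayed integer vector. Then <v, e_j> = <v, u_j> / sqrt(<u_j, u_j>), so |<v, e_j>|^2 = <v, u_j>^2 / <u_j, u_j>.
Coefficients: <v, e_1> = -1/sqrt(6), <v, e_2> = 2/sqrt(4), <v, e_3> = 11/sqrt(30).
Square and sum: Σ |<v, e_j>|^2 = 26/5.
Compute ||v||^2 = v·v = 15.
Deficit = 15 − 26/5 = 49/5 ≥ 0, confirming Bessel's inequality. (The deficit equals ||v − Σ <v,e_j> e_j||^2, the squared distance from v to span{e_j}.)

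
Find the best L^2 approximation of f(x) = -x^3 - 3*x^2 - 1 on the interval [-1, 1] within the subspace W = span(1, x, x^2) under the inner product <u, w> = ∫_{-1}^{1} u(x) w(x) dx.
g(x) = -3*x^2 - 3*x/5 - 1

The best approximation g ∈ W is the orthogonal projection of f onto W. Writing g = a_0 + a_1 x + a_2 x^2, the coefficients solve the normal equations G · a = b where
  G_{ij} = <φ_i, φ_j> and b_i = <f, φ_i>, with φ_0 = 1, φ_1 = x, φ_2 = x^2.
G =
  [2, 0, 2/3]
  [0, 2/3, 0]
  [2/3, 0, 2/5],
b = (-4, -2/5, -28/15).
Solving gives a_0 = -1, a_1 = -3/5, a_2 = -3, so
  g(x) = -3*x^2 - 3*x/5 - 1.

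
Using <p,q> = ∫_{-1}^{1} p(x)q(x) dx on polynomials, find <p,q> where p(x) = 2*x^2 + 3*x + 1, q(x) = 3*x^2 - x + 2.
<p,q> = 136/15

Expand the product: p(x)·q(x) = 6*x^4 + 7*x^3 + 4*x^2 + 5*x + 2.
∫_{-1}^{1} of each monomial x^k gives [2/(k+1) if k even, 0 if k odd]. Integrating term-by-term (or equivalently evaluating the antiderivative F(x) = 6*x^5/5 + 7*x^4/4 + 4*x^3/3 + 5*x^2/2 + 2*x at the endpoints):
  F(1) − F(−1) = 527/60 − (-17/60) = 136/15.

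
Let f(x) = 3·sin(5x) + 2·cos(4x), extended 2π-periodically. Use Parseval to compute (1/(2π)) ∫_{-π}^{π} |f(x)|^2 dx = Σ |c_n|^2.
Σ |c_n|^2 = 13/2

Expand |f|^2 and use orthogonality of {sin(nx), cos(mx)} on [-π, π]:
  ∫_{-π}^{π} sin(nx)^2 dx = π, ∫ cos(mx)^2 dx = π, and cross terms integrate to 0.
So ∫_{-π}^{π} f(x)^2 dx = 3^2 · π + 2^2 · π = (9 + 4)π.
Divide by 2π: (9 + 4)/2 = 13/2.
By Parseval, this equals Σ |c_n|^2.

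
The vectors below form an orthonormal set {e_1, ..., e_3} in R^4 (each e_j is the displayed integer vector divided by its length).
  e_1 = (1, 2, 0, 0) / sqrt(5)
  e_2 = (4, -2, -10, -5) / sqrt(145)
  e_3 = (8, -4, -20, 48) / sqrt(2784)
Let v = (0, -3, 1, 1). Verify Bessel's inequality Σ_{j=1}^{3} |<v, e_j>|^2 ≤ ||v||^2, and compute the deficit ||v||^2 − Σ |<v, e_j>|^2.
Σ |<v, e_j>|^2 = 25/3; ||v||^2 = 11; deficit = 8/3

Write each e_j = u_j / sqrt(<u_j, u_j>) where u_j is the displayed integer vector. Then <v, e_j> = <v, u_j> / sqrt(<u_j, u_j>), so |<v, e_j>|^2 = <v, u_j>^2 / <u_j, u_j>.
Coefficients: <v, e_1> = -6/sqrt(5), <v, e_2> = -9/sqrt(145), <v, e_3> = 40/sqrt(2784).
Square and sum: Σ |<v, e_j>|^2 = 25/3.
Compute ||v||^2 = v·v = 11.
Deficit = 11 − 25/3 = 8/3 ≥ 0, confirming Bessel's inequality. (The deficit equals ||v − Σ <v,e_j> e_j||^2, the squared distance from v to span{e_j}.)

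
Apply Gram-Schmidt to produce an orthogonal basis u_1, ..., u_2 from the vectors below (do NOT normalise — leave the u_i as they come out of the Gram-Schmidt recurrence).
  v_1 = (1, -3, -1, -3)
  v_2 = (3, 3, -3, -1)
Orthogonal basis:
  u_1 = (1, -3, -1, -3)
  u_2 = (3, 3, -3, -1)

Apply the Gram-Schmidt recurrence
  u_1 = v_1
  u_i = v_i − Σ_{j<i} ((v_i · u_j) / (u_j · u_j)) · u_j.

Step by step this gives:
  u_1 = (1, -3, -1, -3)
  u_2 = (3, 3, -3, -1)

Orthogonality check:
  u_2 · u_1 = 0 (should be 0)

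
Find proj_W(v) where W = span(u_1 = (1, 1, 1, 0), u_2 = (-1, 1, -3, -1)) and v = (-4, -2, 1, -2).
proj_W(v) = (-5/3, -23/9, -7/9, 4/9)

Set up U = [u_1 | ... | u_2] ∈ R^(4×2). The projector onto W = col(U) is P = U (U^T U)^(-1) U^T.
Compute U^T U =
  [3, -3]
  [-3, 12],
and U^T v = (-5, 1).
Solve U^T U · c = U^T v for the coefficients: c = (-19/9, -4/9). The projection is proj_W(v) = U c.
Check: (v - proj_W(v)) · u_1 = 0  (should be 0).
Check: (v - proj_W(v)) · u_2 = 0  (should be 0).
Result: proj_W(v) = (-5/3, -23/9, -7/9, 4/9).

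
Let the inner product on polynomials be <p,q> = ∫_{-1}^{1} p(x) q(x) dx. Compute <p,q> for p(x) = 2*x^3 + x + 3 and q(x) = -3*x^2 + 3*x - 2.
<p,q> = -68/5

Expand the product: p(x)·q(x) = -6*x^5 + 6*x^4 - 7*x^3 - 6*x^2 + 7*x - 6.
∫_{-1}^{1} of each monomial x^k gives [2/(k+1) if k even, 0 if k odd]. Integrating term-by-term (or equivalently evaluating the antiderivative F(x) = -x^6 + 6*x^5/5 - 7*x^4/4 - 2*x^3 + 7*x^2/2 - 6*x at the endpoints):
  F(1) − F(−1) = -121/20 − (151/20) = -68/5.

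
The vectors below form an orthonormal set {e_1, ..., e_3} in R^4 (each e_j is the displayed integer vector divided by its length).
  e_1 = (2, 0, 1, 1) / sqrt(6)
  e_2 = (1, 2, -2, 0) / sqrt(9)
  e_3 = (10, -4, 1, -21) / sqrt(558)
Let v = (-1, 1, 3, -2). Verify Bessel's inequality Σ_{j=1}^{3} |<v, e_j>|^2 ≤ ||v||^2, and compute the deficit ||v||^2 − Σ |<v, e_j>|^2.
Σ |<v, e_j>|^2 = 14/3; ||v||^2 = 15; deficit = 31/3

Write each e_j = u_j / sqrt(<u_j, u_j>) where u_j is the displayed integer vector. Then <v, e_j> = <v, u_j> / sqrt(<u_j, u_j>), so |<v, e_j>|^2 = <v, u_j>^2 / <u_j, u_j>.
Coefficients: <v, e_1> = -1/sqrt(6), <v, e_2> = -5/sqrt(9), <v, e_3> = 31/sqrt(558).
Square and sum: Σ |<v, e_j>|^2 = 14/3.
Compute ||v||^2 = v·v = 15.
Deficit = 15 − 14/3 = 31/3 ≥ 0, confirming Bessel's inequality. (The deficit equals ||v − Σ <v,e_j> e_j||^2, the squared distance from v to span{e_j}.)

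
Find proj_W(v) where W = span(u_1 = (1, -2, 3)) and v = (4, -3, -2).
proj_W(v) = (2/7, -4/7, 6/7)

Set up U = [u_1 | ... | u_1] ∈ R^(3×1). The projector onto W = col(U) is P = U (U^T U)^(-1) U^T.
Compute U^T U =
  [14],
and U^T v = (4).
Solve U^T U · c = U^T v for the coefficients: c = (2/7). The projection is proj_W(v) = U c.
Check: (v - proj_W(v)) · u_1 = 0  (should be 0).
Result: proj_W(v) = (2/7, -4/7, 6/7).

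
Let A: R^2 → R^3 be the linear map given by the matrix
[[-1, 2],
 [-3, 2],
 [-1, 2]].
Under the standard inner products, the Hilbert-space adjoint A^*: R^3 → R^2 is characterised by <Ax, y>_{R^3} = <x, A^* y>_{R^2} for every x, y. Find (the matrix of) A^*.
A^* = A^T =
[[-1, -3, -1],
 [2, 2, 2]]

For real matrices with standard dot products, the defining identity <Ax, y> = <x, A^* y> gives (Ax)^T y = x^T (A^*) y, i.e. x^T A^T y = x^T (A^*) y. Since this holds for all x, y, we must have A^* = A^T. Therefore
A^* =
[[-1, -3, -1],
 [2, 2, 2]].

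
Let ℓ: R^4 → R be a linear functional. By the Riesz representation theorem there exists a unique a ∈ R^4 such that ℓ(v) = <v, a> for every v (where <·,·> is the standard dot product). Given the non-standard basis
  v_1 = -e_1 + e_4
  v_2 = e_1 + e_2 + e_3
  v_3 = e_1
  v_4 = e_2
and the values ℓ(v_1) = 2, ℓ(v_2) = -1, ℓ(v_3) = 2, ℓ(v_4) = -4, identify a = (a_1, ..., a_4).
a = (2, -4, 1, 4)

Write a = (a_1, ..., a_4) in the standard basis. For each basis vector v_i, ℓ(v_i) = <v_i, a> is a linear equation in the a_j's. Collect the n equations into a matrix system V a = ℓ, where row i of V is v_i (expressed in the standard basis). Since V is invertible (lower-triangular with 1s on the diagonal, up to permutation), solve by back-substitution:
  V =
[[-1, 0, 0, 1],
 [1, 1, 1, 0],
 [1, 0, 0, 0],
 [0, 1, 0, 0]]
  V a = (2, -1, 2, -4)
Solving gives a = (2, -4, 1, 4).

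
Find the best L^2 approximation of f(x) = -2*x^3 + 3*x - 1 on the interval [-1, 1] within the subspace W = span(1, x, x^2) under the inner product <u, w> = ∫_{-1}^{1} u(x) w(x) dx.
g(x) = 9*x/5 - 1

The best approximation g ∈ W is the orthogonal projection of f onto W. Writing g = a_0 + a_1 x + a_2 x^2, the coefficients solve the normal equations G · a = b where
  G_{ij} = <φ_i, φ_j> and b_i = <f, φ_i>, with φ_0 = 1, φ_1 = x, φ_2 = x^2.
G =
  [2, 0, 2/3]
  [0, 2/3, 0]
  [2/3, 0, 2/5],
b = (-2, 6/5, -2/3).
Solving gives a_0 = -1, a_1 = 9/5, a_2 = 0, so
  g(x) = 9*x/5 - 1.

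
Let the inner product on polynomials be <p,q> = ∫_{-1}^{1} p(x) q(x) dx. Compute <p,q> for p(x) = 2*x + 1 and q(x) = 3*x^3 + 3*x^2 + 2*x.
<p,q> = 106/15

Expand the product: p(x)·q(x) = 6*x^4 + 9*x^3 + 7*x^2 + 2*x.
∫_{-1}^{1} of each monomial x^k gives [2/(k+1) if k even, 0 if k odd]. Integrating term-by-term (or equivalently evaluating the antiderivative F(x) = 6*x^5/5 + 9*x^4/4 + 7*x^3/3 + x^2 at the endpoints):
  F(1) − F(−1) = 407/60 − (-17/60) = 106/15.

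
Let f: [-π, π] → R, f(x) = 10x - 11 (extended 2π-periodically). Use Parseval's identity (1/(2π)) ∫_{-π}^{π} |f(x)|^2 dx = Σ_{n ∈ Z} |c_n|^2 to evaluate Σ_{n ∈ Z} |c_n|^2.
Σ |c_n|^2 = 100π^2/3 + 121

Expand and integrate term by term over [-π, π]:
  ∫ (10x)^2 dx = 100·(2π^3/3); ∫ 2·10·(-11)·x dx = 0 (odd integrand); ∫ (-11)^2 dx = 121·2π.
So (1/(2π)) ∫_{-π}^{π} (10x - 11)^2 dx = 100π^2/3 + 121 = 100π^2/3 + 121.
Parseval ⇒ Σ |c_n|^2 = 100π^2/3 + 121.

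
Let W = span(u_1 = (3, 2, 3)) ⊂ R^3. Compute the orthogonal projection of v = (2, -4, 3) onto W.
proj_W(v) = (21/22, 7/11, 21/22)

Set up U = [u_1 | ... | u_1] ∈ R^(3×1). The projector onto W = col(U) is P = U (U^T U)^(-1) U^T.
Compute U^T U =
  [22],
and U^T v = (7).
Solve U^T U · c = U^T v for the coefficients: c = (7/22). The projection is proj_W(v) = U c.
Check: (v - proj_W(v)) · u_1 = 0  (should be 0).
Result: proj_W(v) = (21/22, 7/11, 21/22).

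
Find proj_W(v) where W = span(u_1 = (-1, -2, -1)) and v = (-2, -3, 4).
proj_W(v) = (-2/3, -4/3, -2/3)

Set up U = [u_1 | ... | u_1] ∈ R^(3×1). The projector onto W = col(U) is P = U (U^T U)^(-1) U^T.
Compute U^T U =
  [6],
and U^T v = (4).
Solve U^T U · c = U^T v for the coefficients: c = (2/3). The projection is proj_W(v) = U c.
Check: (v - proj_W(v)) · u_1 = 0  (should be 0).
Result: proj_W(v) = (-2/3, -4/3, -2/3).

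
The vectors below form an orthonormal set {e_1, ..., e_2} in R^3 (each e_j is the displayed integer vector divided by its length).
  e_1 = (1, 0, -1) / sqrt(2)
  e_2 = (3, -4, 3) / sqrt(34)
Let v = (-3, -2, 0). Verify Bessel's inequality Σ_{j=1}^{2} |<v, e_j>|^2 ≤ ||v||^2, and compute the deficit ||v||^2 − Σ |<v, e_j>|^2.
Σ |<v, e_j>|^2 = 77/17; ||v||^2 = 13; deficit = 144/17

Write each e_j = u_j / sqrt(<u_j, u_j>) where u_j is the displayed integer vector. Then <v, e_j> = <v, u_j> / sqrt(<u_j, u_j>), so |<v, e_j>|^2 = <v, u_j>^2 / <u_j, u_j>.
Coefficients: <v, e_1> = -3/sqrt(2), <v, e_2> = -1/sqrt(34).
Square and sum: Σ |<v, e_j>|^2 = 77/17.
Compute ||v||^2 = v·v = 13.
Deficit = 13 − 77/17 = 144/17 ≥ 0, confirming Bessel's inequality. (The deficit equals ||v − Σ <v,e_j> e_j||^2, the squared distance from v to span{e_j}.)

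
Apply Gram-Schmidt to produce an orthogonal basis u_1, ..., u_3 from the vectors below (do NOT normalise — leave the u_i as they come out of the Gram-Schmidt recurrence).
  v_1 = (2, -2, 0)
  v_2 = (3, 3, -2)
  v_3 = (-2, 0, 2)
Orthogonal basis:
  u_1 = (2, -2, 0)
  u_2 = (3, 3, -2)
  u_3 = (4/11, 4/11, 12/11)

Apply the Gram-Schmidt recurrence
  u_1 = v_1
  u_i = v_i − Σ_{j<i} ((v_i · u_j) / (u_j · u_j)) · u_j.

Step by step this gives:
  u_1 = (2, -2, 0)
  u_2 = (3, 3, -2)
  u_3 = (4/11, 4/11, 12/11)

Orthogonality check:
  u_2 · u_1 = 0 (should be 0)
  u_3 · u_1 = 0 (should be 0)
  u_3 · u_2 = 0 (should be 0)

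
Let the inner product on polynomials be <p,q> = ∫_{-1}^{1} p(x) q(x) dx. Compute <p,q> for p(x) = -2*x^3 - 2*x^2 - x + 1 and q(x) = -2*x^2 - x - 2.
<p,q> = 2/5

Expand the product: p(x)·q(x) = 4*x^5 + 6*x^4 + 8*x^3 + 3*x^2 + x - 2.
∫_{-1}^{1} of each monomial x^k gives [2/(k+1) if k even, 0 if k odd]. Integrating term-by-term (or equivalently evaluating the antiderivative F(x) = 2*x^6/3 + 6*x^5/5 + 2*x^4 + x^3 + x^2/2 - 2*x at the endpoints):
  F(1) − F(−1) = 101/30 − (89/30) = 2/5.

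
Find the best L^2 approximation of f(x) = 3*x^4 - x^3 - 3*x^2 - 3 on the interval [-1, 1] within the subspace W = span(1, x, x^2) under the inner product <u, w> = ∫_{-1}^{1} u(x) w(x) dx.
g(x) = -3*x^2/7 - 3*x/5 - 114/35

The best approximation g ∈ W is the orthogonal projection of f onto W. Writing g = a_0 + a_1 x + a_2 x^2, the coefficients solve the normal equations G · a = b where
  G_{ij} = <φ_i, φ_j> and b_i = <f, φ_i>, with φ_0 = 1, φ_1 = x, φ_2 = x^2.
G =
  [2, 0, 2/3]
  [0, 2/3, 0]
  [2/3, 0, 2/5],
b = (-34/5, -2/5, -82/35).
Solving gives a_0 = -114/35, a_1 = -3/5, a_2 = -3/7, so
  g(x) = -3*x^2/7 - 3*x/5 - 114/35.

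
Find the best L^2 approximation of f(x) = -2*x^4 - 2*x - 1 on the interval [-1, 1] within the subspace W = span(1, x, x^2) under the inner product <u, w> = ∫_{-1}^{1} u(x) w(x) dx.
g(x) = -12*x^2/7 - 2*x - 29/35

The best approximation g ∈ W is the orthogonal projection of f onto W. Writing g = a_0 + a_1 x + a_2 x^2, the coefficients solve the normal equations G · a = b where
  G_{ij} = <φ_i, φ_j> and b_i = <f, φ_i>, with φ_0 = 1, φ_1 = x, φ_2 = x^2.
G =
  [2, 0, 2/3]
  [0, 2/3, 0]
  [2/3, 0, 2/5],
b = (-14/5, -4/3, -26/21).
Solving gives a_0 = -29/35, a_1 = -2, a_2 = -12/7, so
  g(x) = -12*x^2/7 - 2*x - 29/35.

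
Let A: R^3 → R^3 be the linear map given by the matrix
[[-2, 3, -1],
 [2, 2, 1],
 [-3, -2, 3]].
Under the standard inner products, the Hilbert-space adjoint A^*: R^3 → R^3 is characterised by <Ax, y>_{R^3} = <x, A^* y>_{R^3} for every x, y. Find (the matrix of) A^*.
A^* = A^T =
[[-2, 2, -3],
 [3, 2, -2],
 [-1, 1, 3]]

For real matrices with standard dot products, the defining identity <Ax, y> = <x, A^* y> gives (Ax)^T y = x^T (A^*) y, i.e. x^T A^T y = x^T (A^*) y. Since this holds for all x, y, we must have A^* = A^T. Therefore
A^* =
[[-2, 2, -3],
 [3, 2, -2],
 [-1, 1, 3]].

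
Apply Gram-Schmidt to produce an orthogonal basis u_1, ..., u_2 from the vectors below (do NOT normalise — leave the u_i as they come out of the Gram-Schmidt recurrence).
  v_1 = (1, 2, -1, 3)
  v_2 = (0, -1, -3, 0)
Orthogonal basis:
  u_1 = (1, 2, -1, 3)
  u_2 = (-1/15, -17/15, -44/15, -1/5)

Apply the Gram-Schmidt recurrence
  u_1 = v_1
  u_i = v_i − Σ_{j<i} ((v_i · u_j) / (u_j · u_j)) · u_j.

Step by step this gives:
  u_1 = (1, 2, -1, 3)
  u_2 = (-1/15, -17/15, -44/15, -1/5)

Orthogonality check:
  u_2 · u_1 = 0 (should be 0)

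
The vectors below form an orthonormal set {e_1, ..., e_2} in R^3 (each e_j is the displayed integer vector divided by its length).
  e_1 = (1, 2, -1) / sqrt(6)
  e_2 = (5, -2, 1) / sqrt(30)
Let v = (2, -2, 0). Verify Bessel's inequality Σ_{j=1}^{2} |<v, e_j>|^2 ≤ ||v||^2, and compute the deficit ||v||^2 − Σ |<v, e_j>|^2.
Σ |<v, e_j>|^2 = 36/5; ||v||^2 = 8; deficit = 4/5

Write each e_j = u_j / sqrt(<u_j, u_j>) where u_j is the displayed integer vector. Then <v, e_j> = <v, u_j> / sqrt(<u_j, u_j>), so |<v, e_j>|^2 = <v, u_j>^2 / <u_j, u_j>.
Coefficients: <v, e_1> = -2/sqrt(6), <v, e_2> = 14/sqrt(30).
Square and sum: Σ |<v, e_j>|^2 = 36/5.
Compute ||v||^2 = v·v = 8.
Deficit = 8 − 36/5 = 4/5 ≥ 0, confirming Bessel's inequality. (The deficit equals ||v − Σ <v,e_j> e_j||^2, the squared distance from v to span{e_j}.)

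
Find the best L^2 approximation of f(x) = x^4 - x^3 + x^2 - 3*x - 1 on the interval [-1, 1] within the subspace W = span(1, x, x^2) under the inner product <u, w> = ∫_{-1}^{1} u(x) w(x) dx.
g(x) = 13*x^2/7 - 18*x/5 - 38/35

The best approximation g ∈ W is the orthogonal projection of f onto W. Writing g = a_0 + a_1 x + a_2 x^2, the coefficients solve the normal equations G · a = b where
  G_{ij} = <φ_i, φ_j> and b_i = <f, φ_i>, with φ_0 = 1, φ_1 = x, φ_2 = x^2.
G =
  [2, 0, 2/3]
  [0, 2/3, 0]
  [2/3, 0, 2/5],
b = (-14/15, -12/5, 2/105).
Solving gives a_0 = -38/35, a_1 = -18/5, a_2 = 13/7, so
  g(x) = 13*x^2/7 - 18*x/5 - 38/35.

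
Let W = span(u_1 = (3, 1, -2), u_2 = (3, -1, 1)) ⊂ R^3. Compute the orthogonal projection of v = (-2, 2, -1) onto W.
proj_W(v) = (-123/59, 73/59, -89/59)

Set up U = [u_1 | ... | u_2] ∈ R^(3×2). The projector onto W = col(U) is P = U (U^T U)^(-1) U^T.
Compute U^T U =
  [14, 6]
  [6, 11],
and U^T v = (-2, -9).
Solve U^T U · c = U^T v for the coefficients: c = (16/59, -57/59). The projection is proj_W(v) = U c.
Check: (v - proj_W(v)) · u_1 = 0  (should be 0).
Check: (v - proj_W(v)) · u_2 = 0  (should be 0).
Result: proj_W(v) = (-123/59, 73/59, -89/59).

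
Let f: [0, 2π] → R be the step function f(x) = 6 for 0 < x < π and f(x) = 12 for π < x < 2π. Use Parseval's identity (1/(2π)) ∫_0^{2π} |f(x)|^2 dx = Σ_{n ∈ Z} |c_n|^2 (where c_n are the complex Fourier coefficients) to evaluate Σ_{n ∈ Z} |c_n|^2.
Σ |c_n|^2 = 90

Parseval equates the L^2 energy of f (normalised by 1/(2π)) with the ℓ^2 sum of its Fourier coefficients: (1/(2π)) ∫_0^{2π} |f|^2 = Σ |c_n|^2.
Compute the left side: (1/(2π)) [∫_0^π 6^2 dx + ∫_π^{2π} 12^2 dx] = (1/(2π)) · (36π + 144π) = (36 + 144)/2 = 90.
So Σ_{n ∈ Z} |c_n|^2 = 90.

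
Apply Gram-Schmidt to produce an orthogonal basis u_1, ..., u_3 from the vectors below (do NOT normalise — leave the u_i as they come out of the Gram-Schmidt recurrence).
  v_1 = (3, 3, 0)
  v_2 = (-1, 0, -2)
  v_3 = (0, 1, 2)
Orthogonal basis:
  u_1 = (3, 3, 0)
  u_2 = (-1/2, 1/2, -2)
  u_3 = (-8/9, 8/9, 4/9)

Apply the Gram-Schmidt recurrence
  u_1 = v_1
  u_i = v_i − Σ_{j<i} ((v_i · u_j) / (u_j · u_j)) · u_j.

Step by step this gives:
  u_1 = (3, 3, 0)
  u_2 = (-1/2, 1/2, -2)
  u_3 = (-8/9, 8/9, 4/9)

Orthogonality check:
  u_2 · u_1 = 0 (should be 0)
  u_3 · u_1 = 0 (should be 0)
  u_3 · u_2 = 0 (should be 0)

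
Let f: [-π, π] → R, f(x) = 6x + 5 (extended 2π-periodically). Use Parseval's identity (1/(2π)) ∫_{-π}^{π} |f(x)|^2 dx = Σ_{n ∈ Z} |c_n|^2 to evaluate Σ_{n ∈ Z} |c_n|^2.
Σ |c_n|^2 = 12π^2 + 25

Expand and integrate term by term over [-π, π]:
  ∫ (6x)^2 dx = 36·(2π^3/3); ∫ 2·6·(5)·x dx = 0 (odd integrand); ∫ 5^2 dx = 25·2π.
So (1/(2π)) ∫_{-π}^{π} (6x + 5)^2 dx = 36π^2/3 + 25 = 12π^2 + 25.
Parseval ⇒ Σ |c_n|^2 = 12π^2 + 25.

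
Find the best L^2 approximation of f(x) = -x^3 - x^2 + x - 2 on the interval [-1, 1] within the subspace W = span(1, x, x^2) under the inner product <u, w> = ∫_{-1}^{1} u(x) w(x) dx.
g(x) = -x^2 + 2*x/5 - 2

The best approximation g ∈ W is the orthogonal projection of f onto W. Writing g = a_0 + a_1 x + a_2 x^2, the coefficients solve the normal equations G · a = b where
  G_{ij} = <φ_i, φ_j> and b_i = <f, φ_i>, with φ_0 = 1, φ_1 = x, φ_2 = x^2.
G =
  [2, 0, 2/3]
  [0, 2/3, 0]
  [2/3, 0, 2/5],
b = (-14/3, 4/15, -26/15).
Solving gives a_0 = -2, a_1 = 2/5, a_2 = -1, so
  g(x) = -x^2 + 2*x/5 - 2.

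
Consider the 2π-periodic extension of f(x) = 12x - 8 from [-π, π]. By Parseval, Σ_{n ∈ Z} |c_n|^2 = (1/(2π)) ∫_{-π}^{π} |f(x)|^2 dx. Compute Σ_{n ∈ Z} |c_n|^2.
Σ |c_n|^2 = 48π^2 + 64

Expand and integrate term by term over [-π, π]:
  ∫ (12x)^2 dx = 144·(2π^3/3); ∫ 2·12·(-8)·x dx = 0 (odd integrand); ∫ (-8)^2 dx = 64·2π.
So (1/(2π)) ∫_{-π}^{π} (12x - 8)^2 dx = 144π^2/3 + 64 = 48π^2 + 64.
Parseval ⇒ Σ |c_n|^2 = 48π^2 + 64.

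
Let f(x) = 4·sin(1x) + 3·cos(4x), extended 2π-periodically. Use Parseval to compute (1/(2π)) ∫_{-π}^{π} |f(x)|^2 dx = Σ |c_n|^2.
Σ |c_n|^2 = 25/2

Expand |f|^2 and use orthogonality of {sin(nx), cos(mx)} on [-π, π]:
  ∫_{-π}^{π} sin(nx)^2 dx = π, ∫ cos(mx)^2 dx = π, and cross terms integrate to 0.
So ∫_{-π}^{π} f(x)^2 dx = 4^2 · π + 3^2 · π = (16 + 9)π.
Divide by 2π: (16 + 9)/2 = 25/2.
By Parseval, this equals Σ |c_n|^2.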